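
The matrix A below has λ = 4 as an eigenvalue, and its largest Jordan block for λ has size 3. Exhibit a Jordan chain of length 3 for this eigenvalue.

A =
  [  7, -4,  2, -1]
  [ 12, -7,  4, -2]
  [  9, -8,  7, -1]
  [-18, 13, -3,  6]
A Jordan chain for λ = 4 of length 3:
v_1 = (3, 6, 6, -3)ᵀ
v_2 = (-5, -10, -7, 8)ᵀ
v_3 = (1, 2, 0, 0)ᵀ

Let N = A − (4)·I. We want v_3 with N^3 v_3 = 0 but N^2 v_3 ≠ 0; then v_{j-1} := N · v_j for j = 3, …, 2.

Pick v_3 = (1, 2, 0, 0)ᵀ.
Then v_2 = N · v_3 = (-5, -10, -7, 8)ᵀ.
Then v_1 = N · v_2 = (3, 6, 6, -3)ᵀ.

Sanity check: (A − (4)·I) v_1 = (0, 0, 0, 0)ᵀ = 0. ✓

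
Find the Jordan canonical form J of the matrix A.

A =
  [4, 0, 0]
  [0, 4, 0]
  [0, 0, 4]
J_1(4) ⊕ J_1(4) ⊕ J_1(4)

The characteristic polynomial is
  det(x·I − A) = x^3 - 12*x^2 + 48*x - 64 = (x - 4)^3

Eigenvalues and multiplicities (the geometric multiplicity of λ is n − rank(A − λI), which equals the number of Jordan blocks for λ):
  λ = 4: algebraic multiplicity = 3, geometric multiplicity = 3

Determining the block sizes for each eigenvalue:
  λ = 4: gm = am = 3, so every block has size 1 → block sizes [1, 1, 1]

Assembling the blocks gives a Jordan form
J =
  [4, 0, 0]
  [0, 4, 0]
  [0, 0, 4]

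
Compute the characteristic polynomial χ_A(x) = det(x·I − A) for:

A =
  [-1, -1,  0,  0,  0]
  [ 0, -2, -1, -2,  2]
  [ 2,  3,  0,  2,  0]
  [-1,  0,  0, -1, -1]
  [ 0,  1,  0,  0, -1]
x^5 + 5*x^4 + 10*x^3 + 10*x^2 + 5*x + 1

Expanding det(x·I − A) (e.g. by cofactor expansion or by noting that A is similar to its Jordan form J, which has the same characteristic polynomial as A) gives
  χ_A(x) = x^5 + 5*x^4 + 10*x^3 + 10*x^2 + 5*x + 1
which factors as (x + 1)^5. The eigenvalues (with algebraic multiplicities) are λ = -1 with multiplicity 5.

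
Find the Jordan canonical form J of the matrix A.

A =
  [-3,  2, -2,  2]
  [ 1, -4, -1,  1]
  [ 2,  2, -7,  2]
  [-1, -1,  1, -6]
J_2(-5) ⊕ J_1(-5) ⊕ J_1(-5)

The characteristic polynomial is
  det(x·I − A) = x^4 + 20*x^3 + 150*x^2 + 500*x + 625 = (x + 5)^4

Eigenvalues and multiplicities (the geometric multiplicity of λ is n − rank(A − λI), which equals the number of Jordan blocks for λ):
  λ = -5: algebraic multiplicity = 4, geometric multiplicity = 3

Determining the block sizes for each eigenvalue:
  λ = -5: 3 blocks summing to 4 forces exactly one block of size 2 and the rest size 1 → block sizes [2, 1, 1]

Assembling the blocks gives a Jordan form
J =
  [-5,  1,  0,  0]
  [ 0, -5,  0,  0]
  [ 0,  0, -5,  0]
  [ 0,  0,  0, -5]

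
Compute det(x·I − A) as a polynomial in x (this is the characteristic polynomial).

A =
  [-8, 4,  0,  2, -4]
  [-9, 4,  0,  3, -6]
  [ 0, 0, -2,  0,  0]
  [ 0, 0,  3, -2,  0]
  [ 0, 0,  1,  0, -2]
x^5 + 10*x^4 + 40*x^3 + 80*x^2 + 80*x + 32

Expanding det(x·I − A) (e.g. by cofactor expansion or by noting that A is similar to its Jordan form J, which has the same characteristic polynomial as A) gives
  χ_A(x) = x^5 + 10*x^4 + 40*x^3 + 80*x^2 + 80*x + 32
which factors as (x + 2)^5. The eigenvalues (with algebraic multiplicities) are λ = -2 with multiplicity 5.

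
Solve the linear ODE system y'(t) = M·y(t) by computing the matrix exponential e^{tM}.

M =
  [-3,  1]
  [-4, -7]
e^{tM} =
  [2*t*exp(-5*t) + exp(-5*t), t*exp(-5*t)]
  [-4*t*exp(-5*t), -2*t*exp(-5*t) + exp(-5*t)]

Strategy: write M = P · J · P⁻¹ where J is a Jordan canonical form, so e^{tM} = P · e^{tJ} · P⁻¹, and e^{tJ} can be computed block-by-block.

M has Jordan form
J =
  [-5,  1]
  [ 0, -5]
(up to reordering of blocks).

Per-block formulas:
  For a 2×2 Jordan block J_2(-5): exp(t · J_2(-5)) = e^(-5t)·(I + t·N), where N is the 2×2 nilpotent shift.

After assembling e^{tJ} and conjugating by P, we get:

e^{tM} =
  [2*t*exp(-5*t) + exp(-5*t), t*exp(-5*t)]
  [-4*t*exp(-5*t), -2*t*exp(-5*t) + exp(-5*t)]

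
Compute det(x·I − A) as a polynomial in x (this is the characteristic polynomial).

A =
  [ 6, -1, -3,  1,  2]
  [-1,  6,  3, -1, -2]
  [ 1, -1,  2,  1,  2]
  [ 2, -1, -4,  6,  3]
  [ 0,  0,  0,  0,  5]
x^5 - 25*x^4 + 250*x^3 - 1250*x^2 + 3125*x - 3125

Expanding det(x·I − A) (e.g. by cofactor expansion or by noting that A is similar to its Jordan form J, which has the same characteristic polynomial as A) gives
  χ_A(x) = x^5 - 25*x^4 + 250*x^3 - 1250*x^2 + 3125*x - 3125
which factors as (x - 5)^5. The eigenvalues (with algebraic multiplicities) are λ = 5 with multiplicity 5.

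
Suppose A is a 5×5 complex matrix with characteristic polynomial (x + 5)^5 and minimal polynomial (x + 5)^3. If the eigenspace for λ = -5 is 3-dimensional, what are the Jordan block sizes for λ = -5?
Block sizes for λ = -5: [3, 1, 1]

Step 1 — from the characteristic polynomial, algebraic multiplicity of λ = -5 is 5. From dim ker(A − (-5)·I) = 3, there are exactly 3 Jordan blocks for λ = -5.
Step 2 — from the minimal polynomial, the factor (x + 5)^3 tells us the largest block for λ = -5 has size 3.
Step 3 — with total size 5, 3 blocks, and largest block 3, the block sizes (in nonincreasing order) are [3, 1, 1].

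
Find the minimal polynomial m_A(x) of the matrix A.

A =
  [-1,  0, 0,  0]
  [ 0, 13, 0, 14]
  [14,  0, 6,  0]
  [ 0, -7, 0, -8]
x^2 - 5*x - 6

The characteristic polynomial is χ_A(x) = (x - 6)^2*(x + 1)^2, so the eigenvalues are known. The minimal polynomial is
  m_A(x) = Π_λ (x − λ)^{k_λ}
where k_λ is the size of the *largest* Jordan block for λ (equivalently, the smallest k with (A − λI)^k v = 0 for every generalised eigenvector v of λ).

  λ = -1: largest Jordan block has size 1, contributing (x + 1)
  λ = 6: largest Jordan block has size 1, contributing (x − 6)

So m_A(x) = (x - 6)*(x + 1) = x^2 - 5*x - 6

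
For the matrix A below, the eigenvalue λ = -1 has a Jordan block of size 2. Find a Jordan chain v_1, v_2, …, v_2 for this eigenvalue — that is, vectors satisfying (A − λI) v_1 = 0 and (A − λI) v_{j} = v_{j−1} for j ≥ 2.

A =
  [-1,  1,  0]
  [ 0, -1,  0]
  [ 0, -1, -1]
A Jordan chain for λ = -1 of length 2:
v_1 = (1, 0, -1)ᵀ
v_2 = (0, 1, 0)ᵀ

Let N = A − (-1)·I. We want v_2 with N^2 v_2 = 0 but N^1 v_2 ≠ 0; then v_{j-1} := N · v_j for j = 2, …, 2.

Pick v_2 = (0, 1, 0)ᵀ.
Then v_1 = N · v_2 = (1, 0, -1)ᵀ.

Sanity check: (A − (-1)·I) v_1 = (0, 0, 0)ᵀ = 0. ✓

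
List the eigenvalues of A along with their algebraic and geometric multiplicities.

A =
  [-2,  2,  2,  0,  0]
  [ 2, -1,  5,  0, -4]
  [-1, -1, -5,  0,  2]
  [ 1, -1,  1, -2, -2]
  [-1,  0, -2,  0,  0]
λ = -2: alg = 5, geom = 3

Step 1 — factor the characteristic polynomial to read off the algebraic multiplicities:
  χ_A(x) = (x + 2)^5

Step 2 — compute geometric multiplicities via the rank-nullity identity g(λ) = n − rank(A − λI):
  rank(A − (-2)·I) = 2, so dim ker(A − (-2)·I) = n − 2 = 3

Summary:
  λ = -2: algebraic multiplicity = 5, geometric multiplicity = 3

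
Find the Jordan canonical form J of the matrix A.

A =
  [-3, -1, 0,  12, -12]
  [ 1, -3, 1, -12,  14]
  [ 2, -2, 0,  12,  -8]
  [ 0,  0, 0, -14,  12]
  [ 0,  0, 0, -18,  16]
J_3(-2) ⊕ J_1(-2) ⊕ J_1(4)

The characteristic polynomial is
  det(x·I − A) = x^5 + 4*x^4 - 8*x^3 - 64*x^2 - 112*x - 64 = (x - 4)*(x + 2)^4

Eigenvalues and multiplicities (the geometric multiplicity of λ is n − rank(A − λI), which equals the number of Jordan blocks for λ):
  λ = -2: algebraic multiplicity = 4, geometric multiplicity = 2
  λ = 4: algebraic multiplicity = 1, geometric multiplicity = 1

Determining the block sizes for each eigenvalue:
  λ = -2: with am = 4 and gm = 2, the partition is not yet determined (e.g. several partitions of 4 into 2 parts exist). Let N = A − (-2)·I. Computing rank(N^1) = 3, rank(N^2) = 2, rank(N^3) = 1; the number of blocks of size ≥ j is rank(N^{j−1}) − rank(N^j), giving [2, 1, 1]. So we have 1 block(s) of size 3, 1 block(s) of size 1 → block sizes [3, 1]
  λ = 4: one block (gm = 1), so the single block has size am = 1 → block sizes [1]

Assembling the blocks gives a Jordan form
J =
  [-2,  1,  0,  0, 0]
  [ 0, -2,  1,  0, 0]
  [ 0,  0, -2,  0, 0]
  [ 0,  0,  0, -2, 0]
  [ 0,  0,  0,  0, 4]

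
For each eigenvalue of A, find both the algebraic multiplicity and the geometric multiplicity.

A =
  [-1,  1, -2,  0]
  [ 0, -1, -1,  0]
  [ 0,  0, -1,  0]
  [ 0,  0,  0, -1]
λ = -1: alg = 4, geom = 2

Step 1 — factor the characteristic polynomial to read off the algebraic multiplicities:
  χ_A(x) = (x + 1)^4

Step 2 — compute geometric multiplicities via the rank-nullity identity g(λ) = n − rank(A − λI):
  rank(A − (-1)·I) = 2, so dim ker(A − (-1)·I) = n − 2 = 2

Summary:
  λ = -1: algebraic multiplicity = 4, geometric multiplicity = 2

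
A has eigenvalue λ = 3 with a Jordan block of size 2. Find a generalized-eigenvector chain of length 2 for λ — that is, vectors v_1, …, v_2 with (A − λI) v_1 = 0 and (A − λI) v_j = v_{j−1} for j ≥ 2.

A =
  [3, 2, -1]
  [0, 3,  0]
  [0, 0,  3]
A Jordan chain for λ = 3 of length 2:
v_1 = (2, 0, 0)ᵀ
v_2 = (0, 1, 0)ᵀ

Let N = A − (3)·I. We want v_2 with N^2 v_2 = 0 but N^1 v_2 ≠ 0; then v_{j-1} := N · v_j for j = 2, …, 2.

Pick v_2 = (0, 1, 0)ᵀ.
Then v_1 = N · v_2 = (2, 0, 0)ᵀ.

Sanity check: (A − (3)·I) v_1 = (0, 0, 0)ᵀ = 0. ✓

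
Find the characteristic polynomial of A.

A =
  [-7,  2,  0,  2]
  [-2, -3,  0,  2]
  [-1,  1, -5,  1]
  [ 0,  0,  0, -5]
x^4 + 20*x^3 + 150*x^2 + 500*x + 625

Expanding det(x·I − A) (e.g. by cofactor expansion or by noting that A is similar to its Jordan form J, which has the same characteristic polynomial as A) gives
  χ_A(x) = x^4 + 20*x^3 + 150*x^2 + 500*x + 625
which factors as (x + 5)^4. The eigenvalues (with algebraic multiplicities) are λ = -5 with multiplicity 4.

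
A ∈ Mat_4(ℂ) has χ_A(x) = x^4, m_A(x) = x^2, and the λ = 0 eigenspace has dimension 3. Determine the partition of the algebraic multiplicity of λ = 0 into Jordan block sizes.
Block sizes for λ = 0: [2, 1, 1]

Step 1 — from the characteristic polynomial, algebraic multiplicity of λ = 0 is 4. From dim ker(A − (0)·I) = 3, there are exactly 3 Jordan blocks for λ = 0.
Step 2 — from the minimal polynomial, the factor (x − 0)^2 tells us the largest block for λ = 0 has size 2.
Step 3 — with total size 4, 3 blocks, and largest block 2, the block sizes (in nonincreasing order) are [2, 1, 1].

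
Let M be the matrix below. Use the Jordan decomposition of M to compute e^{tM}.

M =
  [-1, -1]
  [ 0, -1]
e^{tM} =
  [exp(-t), -t*exp(-t)]
  [0, exp(-t)]

Strategy: write M = P · J · P⁻¹ where J is a Jordan canonical form, so e^{tM} = P · e^{tJ} · P⁻¹, and e^{tJ} can be computed block-by-block.

M has Jordan form
J =
  [-1,  1]
  [ 0, -1]
(up to reordering of blocks).

Per-block formulas:
  For a 2×2 Jordan block J_2(-1): exp(t · J_2(-1)) = e^(-1t)·(I + t·N), where N is the 2×2 nilpotent shift.

After assembling e^{tJ} and conjugating by P, we get:

e^{tM} =
  [exp(-t), -t*exp(-t)]
  [0, exp(-t)]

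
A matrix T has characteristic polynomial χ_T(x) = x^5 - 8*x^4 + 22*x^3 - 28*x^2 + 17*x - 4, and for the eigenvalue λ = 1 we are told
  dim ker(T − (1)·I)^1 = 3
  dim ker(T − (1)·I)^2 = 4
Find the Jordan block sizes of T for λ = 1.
Block sizes for λ = 1: [2, 1, 1]

From the dimensions of kernels of powers, the number of Jordan blocks of size at least j is d_j − d_{j−1} where d_j = dim ker(N^j) (with d_0 = 0). Computing the differences gives [3, 1].
The number of blocks of size exactly k is (#blocks of size ≥ k) − (#blocks of size ≥ k + 1), so the partition is: 2 block(s) of size 1, 1 block(s) of size 2.
In nonincreasing order the block sizes are [2, 1, 1].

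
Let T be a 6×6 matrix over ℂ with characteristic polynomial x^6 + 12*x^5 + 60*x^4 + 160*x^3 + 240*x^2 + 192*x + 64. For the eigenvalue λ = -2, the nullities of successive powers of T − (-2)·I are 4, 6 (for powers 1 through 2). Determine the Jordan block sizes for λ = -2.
Block sizes for λ = -2: [2, 2, 1, 1]

From the dimensions of kernels of powers, the number of Jordan blocks of size at least j is d_j − d_{j−1} where d_j = dim ker(N^j) (with d_0 = 0). Computing the differences gives [4, 2].
The number of blocks of size exactly k is (#blocks of size ≥ k) − (#blocks of size ≥ k + 1), so the partition is: 2 block(s) of size 1, 2 block(s) of size 2.
In nonincreasing order the block sizes are [2, 2, 1, 1].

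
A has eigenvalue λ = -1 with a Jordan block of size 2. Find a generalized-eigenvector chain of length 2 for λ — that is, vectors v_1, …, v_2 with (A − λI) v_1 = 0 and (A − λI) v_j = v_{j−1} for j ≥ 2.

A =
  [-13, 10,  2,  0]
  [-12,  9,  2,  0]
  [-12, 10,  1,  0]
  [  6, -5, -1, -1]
A Jordan chain for λ = -1 of length 2:
v_1 = (-12, -12, -12, 6)ᵀ
v_2 = (1, 0, 0, 0)ᵀ

Let N = A − (-1)·I. We want v_2 with N^2 v_2 = 0 but N^1 v_2 ≠ 0; then v_{j-1} := N · v_j for j = 2, …, 2.

Pick v_2 = (1, 0, 0, 0)ᵀ.
Then v_1 = N · v_2 = (-12, -12, -12, 6)ᵀ.

Sanity check: (A − (-1)·I) v_1 = (0, 0, 0, 0)ᵀ = 0. ✓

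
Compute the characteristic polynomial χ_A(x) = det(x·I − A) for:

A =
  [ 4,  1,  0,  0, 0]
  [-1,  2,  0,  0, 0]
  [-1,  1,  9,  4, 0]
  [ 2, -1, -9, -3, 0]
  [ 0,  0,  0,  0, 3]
x^5 - 15*x^4 + 90*x^3 - 270*x^2 + 405*x - 243

Expanding det(x·I − A) (e.g. by cofactor expansion or by noting that A is similar to its Jordan form J, which has the same characteristic polynomial as A) gives
  χ_A(x) = x^5 - 15*x^4 + 90*x^3 - 270*x^2 + 405*x - 243
which factors as (x - 3)^5. The eigenvalues (with algebraic multiplicities) are λ = 3 with multiplicity 5.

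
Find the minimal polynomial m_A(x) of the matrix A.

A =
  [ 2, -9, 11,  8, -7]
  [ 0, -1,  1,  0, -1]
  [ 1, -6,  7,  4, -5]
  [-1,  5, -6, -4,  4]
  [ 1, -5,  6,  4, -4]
x^2

The characteristic polynomial is χ_A(x) = x^5, so the eigenvalues are known. The minimal polynomial is
  m_A(x) = Π_λ (x − λ)^{k_λ}
where k_λ is the size of the *largest* Jordan block for λ (equivalently, the smallest k with (A − λI)^k v = 0 for every generalised eigenvector v of λ).

  λ = 0: largest Jordan block has size 2, contributing (x − 0)^2

So m_A(x) = x^2 = x^2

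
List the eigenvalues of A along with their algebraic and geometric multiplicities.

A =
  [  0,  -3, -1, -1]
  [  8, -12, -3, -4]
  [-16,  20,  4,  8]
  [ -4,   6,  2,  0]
λ = -2: alg = 4, geom = 2

Step 1 — factor the characteristic polynomial to read off the algebraic multiplicities:
  χ_A(x) = (x + 2)^4

Step 2 — compute geometric multiplicities via the rank-nullity identity g(λ) = n − rank(A − λI):
  rank(A − (-2)·I) = 2, so dim ker(A − (-2)·I) = n − 2 = 2

Summary:
  λ = -2: algebraic multiplicity = 4, geometric multiplicity = 2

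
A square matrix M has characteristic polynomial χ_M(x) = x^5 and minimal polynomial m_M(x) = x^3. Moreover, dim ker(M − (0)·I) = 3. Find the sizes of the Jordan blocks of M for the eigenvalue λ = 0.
Block sizes for λ = 0: [3, 1, 1]

Step 1 — from the characteristic polynomial, algebraic multiplicity of λ = 0 is 5. From dim ker(M − (0)·I) = 3, there are exactly 3 Jordan blocks for λ = 0.
Step 2 — from the minimal polynomial, the factor (x − 0)^3 tells us the largest block for λ = 0 has size 3.
Step 3 — with total size 5, 3 blocks, and largest block 3, the block sizes (in nonincreasing order) are [3, 1, 1].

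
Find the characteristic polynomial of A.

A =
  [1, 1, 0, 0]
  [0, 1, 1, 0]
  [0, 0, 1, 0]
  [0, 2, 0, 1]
x^4 - 4*x^3 + 6*x^2 - 4*x + 1

Expanding det(x·I − A) (e.g. by cofactor expansion or by noting that A is similar to its Jordan form J, which has the same characteristic polynomial as A) gives
  χ_A(x) = x^4 - 4*x^3 + 6*x^2 - 4*x + 1
which factors as (x - 1)^4. The eigenvalues (with algebraic multiplicities) are λ = 1 with multiplicity 4.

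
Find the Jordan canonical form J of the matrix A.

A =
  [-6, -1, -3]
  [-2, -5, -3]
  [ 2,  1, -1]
J_2(-4) ⊕ J_1(-4)

The characteristic polynomial is
  det(x·I − A) = x^3 + 12*x^2 + 48*x + 64 = (x + 4)^3

Eigenvalues and multiplicities (the geometric multiplicity of λ is n − rank(A − λI), which equals the number of Jordan blocks for λ):
  λ = -4: algebraic multiplicity = 3, geometric multiplicity = 2

Determining the block sizes for each eigenvalue:
  λ = -4: 2 blocks summing to 3 forces exactly one block of size 2 and the rest size 1 → block sizes [2, 1]

Assembling the blocks gives a Jordan form
J =
  [-4,  1,  0]
  [ 0, -4,  0]
  [ 0,  0, -4]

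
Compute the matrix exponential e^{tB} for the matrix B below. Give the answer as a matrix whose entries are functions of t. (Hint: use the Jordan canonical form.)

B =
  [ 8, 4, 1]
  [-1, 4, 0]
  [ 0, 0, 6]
e^{tB} =
  [2*t*exp(6*t) + exp(6*t), 4*t*exp(6*t), t^2*exp(6*t) + t*exp(6*t)]
  [-t*exp(6*t), -2*t*exp(6*t) + exp(6*t), -t^2*exp(6*t)/2]
  [0, 0, exp(6*t)]

Strategy: write B = P · J · P⁻¹ where J is a Jordan canonical form, so e^{tB} = P · e^{tJ} · P⁻¹, and e^{tJ} can be computed block-by-block.

B has Jordan form
J =
  [6, 1, 0]
  [0, 6, 1]
  [0, 0, 6]
(up to reordering of blocks).

Per-block formulas:
  For a 3×3 Jordan block J_3(6): exp(t · J_3(6)) = e^(6t)·(I + t·N + (t^2/2)·N^2), where N is the 3×3 nilpotent shift.

After assembling e^{tJ} and conjugating by P, we get:

e^{tB} =
  [2*t*exp(6*t) + exp(6*t), 4*t*exp(6*t), t^2*exp(6*t) + t*exp(6*t)]
  [-t*exp(6*t), -2*t*exp(6*t) + exp(6*t), -t^2*exp(6*t)/2]
  [0, 0, exp(6*t)]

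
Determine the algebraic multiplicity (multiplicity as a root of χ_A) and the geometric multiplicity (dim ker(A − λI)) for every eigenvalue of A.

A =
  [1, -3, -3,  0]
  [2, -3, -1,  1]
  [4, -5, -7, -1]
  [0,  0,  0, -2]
λ = -5: alg = 1, geom = 1; λ = -2: alg = 3, geom = 2

Step 1 — factor the characteristic polynomial to read off the algebraic multiplicities:
  χ_A(x) = (x + 2)^3*(x + 5)

Step 2 — compute geometric multiplicities via the rank-nullity identity g(λ) = n − rank(A − λI):
  rank(A − (-5)·I) = 3, so dim ker(A − (-5)·I) = n − 3 = 1
  rank(A − (-2)·I) = 2, so dim ker(A − (-2)·I) = n − 2 = 2

Summary:
  λ = -5: algebraic multiplicity = 1, geometric multiplicity = 1
  λ = -2: algebraic multiplicity = 3, geometric multiplicity = 2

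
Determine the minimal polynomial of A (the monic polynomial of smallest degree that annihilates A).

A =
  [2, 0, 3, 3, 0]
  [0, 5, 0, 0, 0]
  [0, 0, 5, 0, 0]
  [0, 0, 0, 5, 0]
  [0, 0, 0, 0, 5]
x^2 - 7*x + 10

The characteristic polynomial is χ_A(x) = (x - 5)^4*(x - 2), so the eigenvalues are known. The minimal polynomial is
  m_A(x) = Π_λ (x − λ)^{k_λ}
where k_λ is the size of the *largest* Jordan block for λ (equivalently, the smallest k with (A − λI)^k v = 0 for every generalised eigenvector v of λ).

  λ = 2: largest Jordan block has size 1, contributing (x − 2)
  λ = 5: largest Jordan block has size 1, contributing (x − 5)

So m_A(x) = (x - 5)*(x - 2) = x^2 - 7*x + 10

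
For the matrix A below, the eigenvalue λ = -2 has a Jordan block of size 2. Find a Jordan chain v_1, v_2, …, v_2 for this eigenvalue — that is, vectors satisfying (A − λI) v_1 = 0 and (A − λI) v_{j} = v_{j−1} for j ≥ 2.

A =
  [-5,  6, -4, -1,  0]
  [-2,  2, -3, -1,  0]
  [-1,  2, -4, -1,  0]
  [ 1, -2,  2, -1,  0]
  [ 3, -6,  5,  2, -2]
A Jordan chain for λ = -2 of length 2:
v_1 = (-3, -2, -1, 1, 3)ᵀ
v_2 = (1, 0, 0, 0, 0)ᵀ

Let N = A − (-2)·I. We want v_2 with N^2 v_2 = 0 but N^1 v_2 ≠ 0; then v_{j-1} := N · v_j for j = 2, …, 2.

Pick v_2 = (1, 0, 0, 0, 0)ᵀ.
Then v_1 = N · v_2 = (-3, -2, -1, 1, 3)ᵀ.

Sanity check: (A − (-2)·I) v_1 = (0, 0, 0, 0, 0)ᵀ = 0. ✓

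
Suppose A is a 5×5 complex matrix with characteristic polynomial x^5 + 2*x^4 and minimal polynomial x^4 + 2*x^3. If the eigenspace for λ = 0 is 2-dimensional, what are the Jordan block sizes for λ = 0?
Block sizes for λ = 0: [3, 1]

Step 1 — from the characteristic polynomial, algebraic multiplicity of λ = 0 is 4. From dim ker(A − (0)·I) = 2, there are exactly 2 Jordan blocks for λ = 0.
Step 2 — from the minimal polynomial, the factor (x − 0)^3 tells us the largest block for λ = 0 has size 3.
Step 3 — with total size 4, 2 blocks, and largest block 3, the block sizes (in nonincreasing order) are [3, 1].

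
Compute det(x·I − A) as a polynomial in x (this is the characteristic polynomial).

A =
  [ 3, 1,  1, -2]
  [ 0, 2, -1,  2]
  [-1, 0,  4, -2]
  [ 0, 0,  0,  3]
x^4 - 12*x^3 + 54*x^2 - 108*x + 81

Expanding det(x·I − A) (e.g. by cofactor expansion or by noting that A is similar to its Jordan form J, which has the same characteristic polynomial as A) gives
  χ_A(x) = x^4 - 12*x^3 + 54*x^2 - 108*x + 81
which factors as (x - 3)^4. The eigenvalues (with algebraic multiplicities) are λ = 3 with multiplicity 4.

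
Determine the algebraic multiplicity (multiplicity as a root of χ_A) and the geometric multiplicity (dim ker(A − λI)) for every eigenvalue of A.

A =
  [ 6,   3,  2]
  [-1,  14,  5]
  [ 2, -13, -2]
λ = 6: alg = 3, geom = 1

Step 1 — factor the characteristic polynomial to read off the algebraic multiplicities:
  χ_A(x) = (x - 6)^3

Step 2 — compute geometric multiplicities via the rank-nullity identity g(λ) = n − rank(A − λI):
  rank(A − (6)·I) = 2, so dim ker(A − (6)·I) = n − 2 = 1

Summary:
  λ = 6: algebraic multiplicity = 3, geometric multiplicity = 1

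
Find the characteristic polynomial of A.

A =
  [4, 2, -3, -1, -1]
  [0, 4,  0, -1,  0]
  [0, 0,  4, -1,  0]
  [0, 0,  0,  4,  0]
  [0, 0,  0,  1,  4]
x^5 - 20*x^4 + 160*x^3 - 640*x^2 + 1280*x - 1024

Expanding det(x·I − A) (e.g. by cofactor expansion or by noting that A is similar to its Jordan form J, which has the same characteristic polynomial as A) gives
  χ_A(x) = x^5 - 20*x^4 + 160*x^3 - 640*x^2 + 1280*x - 1024
which factors as (x - 4)^5. The eigenvalues (with algebraic multiplicities) are λ = 4 with multiplicity 5.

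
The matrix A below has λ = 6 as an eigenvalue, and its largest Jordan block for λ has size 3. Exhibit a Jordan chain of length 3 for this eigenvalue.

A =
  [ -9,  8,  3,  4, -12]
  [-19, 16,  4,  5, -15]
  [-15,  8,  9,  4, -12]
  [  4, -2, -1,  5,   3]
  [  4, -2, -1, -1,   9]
A Jordan chain for λ = 6 of length 3:
v_1 = (-4, -5, -4, 1, 1)ᵀ
v_2 = (-15, -19, -15, 4, 4)ᵀ
v_3 = (1, 0, 0, 0, 0)ᵀ

Let N = A − (6)·I. We want v_3 with N^3 v_3 = 0 but N^2 v_3 ≠ 0; then v_{j-1} := N · v_j for j = 3, …, 2.

Pick v_3 = (1, 0, 0, 0, 0)ᵀ.
Then v_2 = N · v_3 = (-15, -19, -15, 4, 4)ᵀ.
Then v_1 = N · v_2 = (-4, -5, -4, 1, 1)ᵀ.

Sanity check: (A − (6)·I) v_1 = (0, 0, 0, 0, 0)ᵀ = 0. ✓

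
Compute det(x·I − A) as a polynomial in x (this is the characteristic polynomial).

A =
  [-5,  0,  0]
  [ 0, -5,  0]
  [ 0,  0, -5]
x^3 + 15*x^2 + 75*x + 125

Expanding det(x·I − A) (e.g. by cofactor expansion or by noting that A is similar to its Jordan form J, which has the same characteristic polynomial as A) gives
  χ_A(x) = x^3 + 15*x^2 + 75*x + 125
which factors as (x + 5)^3. The eigenvalues (with algebraic multiplicities) are λ = -5 with multiplicity 3.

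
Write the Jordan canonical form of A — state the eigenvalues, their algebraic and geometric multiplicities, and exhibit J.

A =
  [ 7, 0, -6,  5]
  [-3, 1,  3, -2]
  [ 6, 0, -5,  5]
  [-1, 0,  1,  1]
J_3(1) ⊕ J_1(1)

The characteristic polynomial is
  det(x·I − A) = x^4 - 4*x^3 + 6*x^2 - 4*x + 1 = (x - 1)^4

Eigenvalues and multiplicities (the geometric multiplicity of λ is n − rank(A − λI), which equals the number of Jordan blocks for λ):
  λ = 1: algebraic multiplicity = 4, geometric multiplicity = 2

Determining the block sizes for each eigenvalue:
  λ = 1: with am = 4 and gm = 2, the partition is not yet determined (e.g. several partitions of 4 into 2 parts exist). Let N = A − (1)·I. Computing rank(N^1) = 2, rank(N^2) = 1, rank(N^3) = 0; the number of blocks of size ≥ j is rank(N^{j−1}) − rank(N^j), giving [2, 1, 1]. So we have 1 block(s) of size 3, 1 block(s) of size 1 → block sizes [3, 1]

Assembling the blocks gives a Jordan form
J =
  [1, 1, 0, 0]
  [0, 1, 1, 0]
  [0, 0, 1, 0]
  [0, 0, 0, 1]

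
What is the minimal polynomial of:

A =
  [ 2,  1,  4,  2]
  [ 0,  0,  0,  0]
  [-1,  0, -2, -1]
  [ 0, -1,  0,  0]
x^2

The characteristic polynomial is χ_A(x) = x^4, so the eigenvalues are known. The minimal polynomial is
  m_A(x) = Π_λ (x − λ)^{k_λ}
where k_λ is the size of the *largest* Jordan block for λ (equivalently, the smallest k with (A − λI)^k v = 0 for every generalised eigenvector v of λ).

  λ = 0: largest Jordan block has size 2, contributing (x − 0)^2

So m_A(x) = x^2 = x^2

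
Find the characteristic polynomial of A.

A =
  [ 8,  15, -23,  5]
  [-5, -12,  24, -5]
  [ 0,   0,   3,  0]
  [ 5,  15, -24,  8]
x^4 - 7*x^3 + 9*x^2 + 27*x - 54

Expanding det(x·I − A) (e.g. by cofactor expansion or by noting that A is similar to its Jordan form J, which has the same characteristic polynomial as A) gives
  χ_A(x) = x^4 - 7*x^3 + 9*x^2 + 27*x - 54
which factors as (x - 3)^3*(x + 2). The eigenvalues (with algebraic multiplicities) are λ = -2 with multiplicity 1, λ = 3 with multiplicity 3.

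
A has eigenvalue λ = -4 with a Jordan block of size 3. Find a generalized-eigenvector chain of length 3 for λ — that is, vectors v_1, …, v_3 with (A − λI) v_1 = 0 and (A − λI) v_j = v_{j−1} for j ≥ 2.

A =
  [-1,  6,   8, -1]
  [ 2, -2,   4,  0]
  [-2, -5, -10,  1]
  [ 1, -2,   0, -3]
A Jordan chain for λ = -4 of length 3:
v_1 = (4, 2, -3, 0)ᵀ
v_2 = (3, 2, -2, 1)ᵀ
v_3 = (1, 0, 0, 0)ᵀ

Let N = A − (-4)·I. We want v_3 with N^3 v_3 = 0 but N^2 v_3 ≠ 0; then v_{j-1} := N · v_j for j = 3, …, 2.

Pick v_3 = (1, 0, 0, 0)ᵀ.
Then v_2 = N · v_3 = (3, 2, -2, 1)ᵀ.
Then v_1 = N · v_2 = (4, 2, -3, 0)ᵀ.

Sanity check: (A − (-4)·I) v_1 = (0, 0, 0, 0)ᵀ = 0. ✓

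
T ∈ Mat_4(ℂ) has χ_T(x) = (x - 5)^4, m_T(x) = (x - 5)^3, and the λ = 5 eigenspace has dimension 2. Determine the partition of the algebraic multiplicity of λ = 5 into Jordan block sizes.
Block sizes for λ = 5: [3, 1]

Step 1 — from the characteristic polynomial, algebraic multiplicity of λ = 5 is 4. From dim ker(T − (5)·I) = 2, there are exactly 2 Jordan blocks for λ = 5.
Step 2 — from the minimal polynomial, the factor (x − 5)^3 tells us the largest block for λ = 5 has size 3.
Step 3 — with total size 4, 2 blocks, and largest block 3, the block sizes (in nonincreasing order) are [3, 1].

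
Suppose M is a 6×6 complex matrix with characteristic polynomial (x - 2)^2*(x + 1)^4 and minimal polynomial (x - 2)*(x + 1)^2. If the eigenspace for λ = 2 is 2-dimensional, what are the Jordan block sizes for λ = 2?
Block sizes for λ = 2: [1, 1]

Step 1 — from the characteristic polynomial, algebraic multiplicity of λ = 2 is 2. From dim ker(M − (2)·I) = 2, there are exactly 2 Jordan blocks for λ = 2.
Step 2 — from the minimal polynomial, the factor (x − 2) tells us the largest block for λ = 2 has size 1.
Step 3 — with total size 2, 2 blocks, and largest block 1, the block sizes (in nonincreasing order) are [1, 1].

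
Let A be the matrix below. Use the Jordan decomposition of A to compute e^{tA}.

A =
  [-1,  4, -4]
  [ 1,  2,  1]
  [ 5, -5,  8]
e^{tA} =
  [-4*t*exp(3*t) + exp(3*t), 4*t*exp(3*t), -4*t*exp(3*t)]
  [t*exp(3*t), -t*exp(3*t) + exp(3*t), t*exp(3*t)]
  [5*t*exp(3*t), -5*t*exp(3*t), 5*t*exp(3*t) + exp(3*t)]

Strategy: write A = P · J · P⁻¹ where J is a Jordan canonical form, so e^{tA} = P · e^{tJ} · P⁻¹, and e^{tJ} can be computed block-by-block.

A has Jordan form
J =
  [3, 1, 0]
  [0, 3, 0]
  [0, 0, 3]
(up to reordering of blocks).

Per-block formulas:
  For a 1×1 block at λ = 3: exp(t · [3]) = [e^(3t)].
  For a 2×2 Jordan block J_2(3): exp(t · J_2(3)) = e^(3t)·(I + t·N), where N is the 2×2 nilpotent shift.

After assembling e^{tJ} and conjugating by P, we get:

e^{tA} =
  [-4*t*exp(3*t) + exp(3*t), 4*t*exp(3*t), -4*t*exp(3*t)]
  [t*exp(3*t), -t*exp(3*t) + exp(3*t), t*exp(3*t)]
  [5*t*exp(3*t), -5*t*exp(3*t), 5*t*exp(3*t) + exp(3*t)]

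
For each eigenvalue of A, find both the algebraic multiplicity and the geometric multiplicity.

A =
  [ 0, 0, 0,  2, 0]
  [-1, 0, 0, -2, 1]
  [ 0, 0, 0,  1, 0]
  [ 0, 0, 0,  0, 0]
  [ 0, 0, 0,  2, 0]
λ = 0: alg = 5, geom = 3

Step 1 — factor the characteristic polynomial to read off the algebraic multiplicities:
  χ_A(x) = x^5

Step 2 — compute geometric multiplicities via the rank-nullity identity g(λ) = n − rank(A − λI):
  rank(A − (0)·I) = 2, so dim ker(A − (0)·I) = n − 2 = 3

Summary:
  λ = 0: algebraic multiplicity = 5, geometric multiplicity = 3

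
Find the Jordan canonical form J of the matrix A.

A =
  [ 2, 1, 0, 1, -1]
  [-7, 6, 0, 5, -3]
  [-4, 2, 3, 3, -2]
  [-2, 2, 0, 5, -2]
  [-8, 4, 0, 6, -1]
J_2(3) ⊕ J_2(3) ⊕ J_1(3)

The characteristic polynomial is
  det(x·I − A) = x^5 - 15*x^4 + 90*x^3 - 270*x^2 + 405*x - 243 = (x - 3)^5

Eigenvalues and multiplicities (the geometric multiplicity of λ is n − rank(A − λI), which equals the number of Jordan blocks for λ):
  λ = 3: algebraic multiplicity = 5, geometric multiplicity = 3

Determining the block sizes for each eigenvalue:
  λ = 3: with am = 5 and gm = 3, the partition is not yet determined (e.g. several partitions of 5 into 3 parts exist). Let N = A − (3)·I. Computing rank(N^1) = 2, rank(N^2) = 0; the number of blocks of size ≥ j is rank(N^{j−1}) − rank(N^j), giving [3, 2]. So we have 2 block(s) of size 2, 1 block(s) of size 1 → block sizes [2, 2, 1]

Assembling the blocks gives a Jordan form
J =
  [3, 1, 0, 0, 0]
  [0, 3, 0, 0, 0]
  [0, 0, 3, 1, 0]
  [0, 0, 0, 3, 0]
  [0, 0, 0, 0, 3]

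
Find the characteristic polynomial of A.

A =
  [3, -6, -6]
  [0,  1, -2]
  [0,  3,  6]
x^3 - 10*x^2 + 33*x - 36

Expanding det(x·I − A) (e.g. by cofactor expansion or by noting that A is similar to its Jordan form J, which has the same characteristic polynomial as A) gives
  χ_A(x) = x^3 - 10*x^2 + 33*x - 36
which factors as (x - 4)*(x - 3)^2. The eigenvalues (with algebraic multiplicities) are λ = 3 with multiplicity 2, λ = 4 with multiplicity 1.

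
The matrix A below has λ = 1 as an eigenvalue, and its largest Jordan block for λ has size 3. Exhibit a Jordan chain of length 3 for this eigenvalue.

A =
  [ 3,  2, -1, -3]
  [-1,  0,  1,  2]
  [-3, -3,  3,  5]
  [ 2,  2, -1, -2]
A Jordan chain for λ = 1 of length 3:
v_1 = (-1, 0, 1, -1)ᵀ
v_2 = (2, -1, -3, 2)ᵀ
v_3 = (1, 0, 0, 0)ᵀ

Let N = A − (1)·I. We want v_3 with N^3 v_3 = 0 but N^2 v_3 ≠ 0; then v_{j-1} := N · v_j for j = 3, …, 2.

Pick v_3 = (1, 0, 0, 0)ᵀ.
Then v_2 = N · v_3 = (2, -1, -3, 2)ᵀ.
Then v_1 = N · v_2 = (-1, 0, 1, -1)ᵀ.

Sanity check: (A − (1)·I) v_1 = (0, 0, 0, 0)ᵀ = 0. ✓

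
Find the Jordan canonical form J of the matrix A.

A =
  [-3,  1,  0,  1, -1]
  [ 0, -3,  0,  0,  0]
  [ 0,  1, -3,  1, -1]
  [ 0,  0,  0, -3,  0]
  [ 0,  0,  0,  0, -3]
J_2(-3) ⊕ J_1(-3) ⊕ J_1(-3) ⊕ J_1(-3)

The characteristic polynomial is
  det(x·I − A) = x^5 + 15*x^4 + 90*x^3 + 270*x^2 + 405*x + 243 = (x + 3)^5

Eigenvalues and multiplicities (the geometric multiplicity of λ is n − rank(A − λI), which equals the number of Jordan blocks for λ):
  λ = -3: algebraic multiplicity = 5, geometric multiplicity = 4

Determining the block sizes for each eigenvalue:
  λ = -3: 4 blocks summing to 5 forces exactly one block of size 2 and the rest size 1 → block sizes [2, 1, 1, 1]

Assembling the blocks gives a Jordan form
J =
  [-3,  1,  0,  0,  0]
  [ 0, -3,  0,  0,  0]
  [ 0,  0, -3,  0,  0]
  [ 0,  0,  0, -3,  0]
  [ 0,  0,  0,  0, -3]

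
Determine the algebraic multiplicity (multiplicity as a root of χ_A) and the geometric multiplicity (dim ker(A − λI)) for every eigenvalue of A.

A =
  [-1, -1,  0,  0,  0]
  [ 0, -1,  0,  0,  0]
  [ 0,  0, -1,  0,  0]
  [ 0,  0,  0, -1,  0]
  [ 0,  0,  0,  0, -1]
λ = -1: alg = 5, geom = 4

Step 1 — factor the characteristic polynomial to read off the algebraic multiplicities:
  χ_A(x) = (x + 1)^5

Step 2 — compute geometric multiplicities via the rank-nullity identity g(λ) = n − rank(A − λI):
  rank(A − (-1)·I) = 1, so dim ker(A − (-1)·I) = n − 1 = 4

Summary:
  λ = -1: algebraic multiplicity = 5, geometric multiplicity = 4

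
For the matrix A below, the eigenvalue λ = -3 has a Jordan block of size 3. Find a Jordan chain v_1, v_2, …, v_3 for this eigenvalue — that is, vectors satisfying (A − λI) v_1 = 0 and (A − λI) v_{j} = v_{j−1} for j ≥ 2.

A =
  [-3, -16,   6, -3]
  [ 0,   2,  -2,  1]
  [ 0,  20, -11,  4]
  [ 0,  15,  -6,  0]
A Jordan chain for λ = -3 of length 3:
v_1 = (-5, 0, 0, 0)ᵀ
v_2 = (-16, 5, 20, 15)ᵀ
v_3 = (0, 1, 0, 0)ᵀ

Let N = A − (-3)·I. We want v_3 with N^3 v_3 = 0 but N^2 v_3 ≠ 0; then v_{j-1} := N · v_j for j = 3, …, 2.

Pick v_3 = (0, 1, 0, 0)ᵀ.
Then v_2 = N · v_3 = (-16, 5, 20, 15)ᵀ.
Then v_1 = N · v_2 = (-5, 0, 0, 0)ᵀ.

Sanity check: (A − (-3)·I) v_1 = (0, 0, 0, 0)ᵀ = 0. ✓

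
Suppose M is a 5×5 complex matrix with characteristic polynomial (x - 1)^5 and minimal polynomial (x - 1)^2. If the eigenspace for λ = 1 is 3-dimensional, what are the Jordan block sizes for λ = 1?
Block sizes for λ = 1: [2, 2, 1]

Step 1 — from the characteristic polynomial, algebraic multiplicity of λ = 1 is 5. From dim ker(M − (1)·I) = 3, there are exactly 3 Jordan blocks for λ = 1.
Step 2 — from the minimal polynomial, the factor (x − 1)^2 tells us the largest block for λ = 1 has size 2.
Step 3 — with total size 5, 3 blocks, and largest block 2, the block sizes (in nonincreasing order) are [2, 2, 1].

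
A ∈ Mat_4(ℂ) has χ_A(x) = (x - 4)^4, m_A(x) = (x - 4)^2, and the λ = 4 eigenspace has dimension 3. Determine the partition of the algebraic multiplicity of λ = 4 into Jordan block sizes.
Block sizes for λ = 4: [2, 1, 1]

Step 1 — from the characteristic polynomial, algebraic multiplicity of λ = 4 is 4. From dim ker(A − (4)·I) = 3, there are exactly 3 Jordan blocks for λ = 4.
Step 2 — from the minimal polynomial, the factor (x − 4)^2 tells us the largest block for λ = 4 has size 2.
Step 3 — with total size 4, 3 blocks, and largest block 2, the block sizes (in nonincreasing order) are [2, 1, 1].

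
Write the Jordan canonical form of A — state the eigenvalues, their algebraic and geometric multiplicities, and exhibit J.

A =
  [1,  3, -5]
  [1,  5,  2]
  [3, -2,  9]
J_3(5)

The characteristic polynomial is
  det(x·I − A) = x^3 - 15*x^2 + 75*x - 125 = (x - 5)^3

Eigenvalues and multiplicities (the geometric multiplicity of λ is n − rank(A − λI), which equals the number of Jordan blocks for λ):
  λ = 5: algebraic multiplicity = 3, geometric multiplicity = 1

Determining the block sizes for each eigenvalue:
  λ = 5: one block (gm = 1), so the single block has size am = 3 → block sizes [3]

Assembling the blocks gives a Jordan form
J =
  [5, 1, 0]
  [0, 5, 1]
  [0, 0, 5]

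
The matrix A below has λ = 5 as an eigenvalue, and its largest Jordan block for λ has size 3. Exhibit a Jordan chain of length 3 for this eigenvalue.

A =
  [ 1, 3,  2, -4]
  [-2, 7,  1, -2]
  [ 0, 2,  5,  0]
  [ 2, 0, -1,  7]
A Jordan chain for λ = 5 of length 3:
v_1 = (2, 0, -4, -4)ᵀ
v_2 = (-4, -2, 0, 2)ᵀ
v_3 = (1, 0, 0, 0)ᵀ

Let N = A − (5)·I. We want v_3 with N^3 v_3 = 0 but N^2 v_3 ≠ 0; then v_{j-1} := N · v_j for j = 3, …, 2.

Pick v_3 = (1, 0, 0, 0)ᵀ.
Then v_2 = N · v_3 = (-4, -2, 0, 2)ᵀ.
Then v_1 = N · v_2 = (2, 0, -4, -4)ᵀ.

Sanity check: (A − (5)·I) v_1 = (0, 0, 0, 0)ᵀ = 0. ✓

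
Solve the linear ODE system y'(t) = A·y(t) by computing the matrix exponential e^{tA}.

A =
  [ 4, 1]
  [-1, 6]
e^{tA} =
  [-t*exp(5*t) + exp(5*t), t*exp(5*t)]
  [-t*exp(5*t), t*exp(5*t) + exp(5*t)]

Strategy: write A = P · J · P⁻¹ where J is a Jordan canonical form, so e^{tA} = P · e^{tJ} · P⁻¹, and e^{tJ} can be computed block-by-block.

A has Jordan form
J =
  [5, 1]
  [0, 5]
(up to reordering of blocks).

Per-block formulas:
  For a 2×2 Jordan block J_2(5): exp(t · J_2(5)) = e^(5t)·(I + t·N), where N is the 2×2 nilpotent shift.

After assembling e^{tJ} and conjugating by P, we get:

e^{tA} =
  [-t*exp(5*t) + exp(5*t), t*exp(5*t)]
  [-t*exp(5*t), t*exp(5*t) + exp(5*t)]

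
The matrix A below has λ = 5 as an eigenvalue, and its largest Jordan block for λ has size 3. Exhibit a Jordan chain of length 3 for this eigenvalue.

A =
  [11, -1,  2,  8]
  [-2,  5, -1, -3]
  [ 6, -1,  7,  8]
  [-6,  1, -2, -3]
A Jordan chain for λ = 5 of length 3:
v_1 = (2, 0, 2, -2)ᵀ
v_2 = (6, -2, 6, -6)ᵀ
v_3 = (1, 0, 0, 0)ᵀ

Let N = A − (5)·I. We want v_3 with N^3 v_3 = 0 but N^2 v_3 ≠ 0; then v_{j-1} := N · v_j for j = 3, …, 2.

Pick v_3 = (1, 0, 0, 0)ᵀ.
Then v_2 = N · v_3 = (6, -2, 6, -6)ᵀ.
Then v_1 = N · v_2 = (2, 0, 2, -2)ᵀ.

Sanity check: (A − (5)·I) v_1 = (0, 0, 0, 0)ᵀ = 0. ✓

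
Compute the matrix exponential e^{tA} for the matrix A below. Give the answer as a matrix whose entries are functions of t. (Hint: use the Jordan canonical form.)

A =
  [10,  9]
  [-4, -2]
e^{tA} =
  [6*t*exp(4*t) + exp(4*t), 9*t*exp(4*t)]
  [-4*t*exp(4*t), -6*t*exp(4*t) + exp(4*t)]

Strategy: write A = P · J · P⁻¹ where J is a Jordan canonical form, so e^{tA} = P · e^{tJ} · P⁻¹, and e^{tJ} can be computed block-by-block.

A has Jordan form
J =
  [4, 1]
  [0, 4]
(up to reordering of blocks).

Per-block formulas:
  For a 2×2 Jordan block J_2(4): exp(t · J_2(4)) = e^(4t)·(I + t·N), where N is the 2×2 nilpotent shift.

After assembling e^{tJ} and conjugating by P, we get:

e^{tA} =
  [6*t*exp(4*t) + exp(4*t), 9*t*exp(4*t)]
  [-4*t*exp(4*t), -6*t*exp(4*t) + exp(4*t)]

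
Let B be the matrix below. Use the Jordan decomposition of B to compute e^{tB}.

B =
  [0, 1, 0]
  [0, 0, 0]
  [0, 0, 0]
e^{tB} =
  [1, t, 0]
  [0, 1, 0]
  [0, 0, 1]

Strategy: write B = P · J · P⁻¹ where J is a Jordan canonical form, so e^{tB} = P · e^{tJ} · P⁻¹, and e^{tJ} can be computed block-by-block.

B has Jordan form
J =
  [0, 1, 0]
  [0, 0, 0]
  [0, 0, 0]
(up to reordering of blocks).

Per-block formulas:
  For a 2×2 Jordan block J_2(0): exp(t · J_2(0)) = e^(0t)·(I + t·N), where N is the 2×2 nilpotent shift.
  For a 1×1 block at λ = 0: exp(t · [0]) = [e^(0t)].

After assembling e^{tJ} and conjugating by P, we get:

e^{tB} =
  [1, t, 0]
  [0, 1, 0]
  [0, 0, 1]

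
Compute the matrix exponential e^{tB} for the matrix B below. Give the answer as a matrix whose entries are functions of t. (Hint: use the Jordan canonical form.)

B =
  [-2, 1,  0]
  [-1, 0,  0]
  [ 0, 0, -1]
e^{tB} =
  [-t*exp(-t) + exp(-t), t*exp(-t), 0]
  [-t*exp(-t), t*exp(-t) + exp(-t), 0]
  [0, 0, exp(-t)]

Strategy: write B = P · J · P⁻¹ where J is a Jordan canonical form, so e^{tB} = P · e^{tJ} · P⁻¹, and e^{tJ} can be computed block-by-block.

B has Jordan form
J =
  [-1,  1,  0]
  [ 0, -1,  0]
  [ 0,  0, -1]
(up to reordering of blocks).

Per-block formulas:
  For a 1×1 block at λ = -1: exp(t · [-1]) = [e^(-1t)].
  For a 2×2 Jordan block J_2(-1): exp(t · J_2(-1)) = e^(-1t)·(I + t·N), where N is the 2×2 nilpotent shift.

After assembling e^{tJ} and conjugating by P, we get:

e^{tB} =
  [-t*exp(-t) + exp(-t), t*exp(-t), 0]
  [-t*exp(-t), t*exp(-t) + exp(-t), 0]
  [0, 0, exp(-t)]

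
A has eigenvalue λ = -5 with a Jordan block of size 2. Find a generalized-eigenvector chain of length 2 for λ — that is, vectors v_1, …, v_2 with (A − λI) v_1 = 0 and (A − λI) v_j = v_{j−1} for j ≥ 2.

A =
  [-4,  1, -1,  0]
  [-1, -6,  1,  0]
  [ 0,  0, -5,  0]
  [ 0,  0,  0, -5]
A Jordan chain for λ = -5 of length 2:
v_1 = (1, -1, 0, 0)ᵀ
v_2 = (1, 0, 0, 0)ᵀ

Let N = A − (-5)·I. We want v_2 with N^2 v_2 = 0 but N^1 v_2 ≠ 0; then v_{j-1} := N · v_j for j = 2, …, 2.

Pick v_2 = (1, 0, 0, 0)ᵀ.
Then v_1 = N · v_2 = (1, -1, 0, 0)ᵀ.

Sanity check: (A − (-5)·I) v_1 = (0, 0, 0, 0)ᵀ = 0. ✓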